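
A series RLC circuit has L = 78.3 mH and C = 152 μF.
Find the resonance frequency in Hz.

Step 1 — Resonance condition Im(Z)=0 gives ω₀ = 1/√(LC).
Step 2 — ω₀ = 1/√(0.0783·0.000152) = 289.9 rad/s.
Step 3 — f₀ = ω₀/(2π) = 46.13 Hz.

f₀ = 46.13 Hz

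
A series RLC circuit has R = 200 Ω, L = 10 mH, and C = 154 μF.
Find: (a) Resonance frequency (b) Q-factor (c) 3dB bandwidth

Step 1 — Resonance condition Im(Z)=0 gives ω₀ = 1/√(LC).
Step 2 — ω₀ = 1/√(0.01·0.000154) = 805.8 rad/s.
Step 3 — f₀ = ω₀/(2π) = 128.3 Hz.
Step 4 — Series Q: Q = ω₀L/R = 805.8·0.01/200 = 0.04029.
Step 5 — 3dB bandwidth: Δω = ω₀/Q = 2e+04 rad/s; BW = Δω/(2π) = 3183 Hz.

(a) f₀ = 128.3 Hz  (b) Q = 0.04029  (c) BW = 3183 Hz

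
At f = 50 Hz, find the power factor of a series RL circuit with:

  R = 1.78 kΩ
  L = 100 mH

Step 1 — Angular frequency: ω = 2π·f = 2π·50 = 314.2 rad/s.
Step 2 — Component impedances:
  R: Z = R = 1780 Ω
  L: Z = jωL = j·314.2·0.1 = 0 + j31.42 Ω
Step 3 — Series combination: Z_total = R + L = 1780 + j31.42 Ω = 1780∠1.0° Ω.
Step 4 — Power factor: PF = cos(φ) = Re(Z)/|Z| = 1780/1780.3 = 0.9998.
Step 5 — Type: Im(Z) = 31.42 ⇒ lagging (phase φ = 1.0°).

PF = 0.9998 (lagging, φ = 1.0°)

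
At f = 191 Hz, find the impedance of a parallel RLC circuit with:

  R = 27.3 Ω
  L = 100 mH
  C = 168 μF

Step 1 — Angular frequency: ω = 2π·f = 2π·191 = 1200 rad/s.
Step 2 — Component impedances:
  R: Z = R = 27.3 Ω
  L: Z = jωL = j·1200·0.1 = 0 + j120 Ω
  C: Z = 1/(jωC) = -j/(ω·C) = 0 - j4.96 Ω
Step 3 — Parallel combination: 1/Z_total = 1/R + 1/L + 1/C; Z_total = 0.9465 - j4.994 Ω = 5.083∠-79.3° Ω.

Z = 0.9465 - j4.994 Ω = 5.083∠-79.3° Ω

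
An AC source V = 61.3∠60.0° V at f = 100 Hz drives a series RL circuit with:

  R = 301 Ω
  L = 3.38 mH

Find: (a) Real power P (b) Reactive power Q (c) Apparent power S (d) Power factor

Step 1 — Angular frequency: ω = 2π·f = 2π·100 = 628.3 rad/s.
Step 2 — Component impedances:
  R: Z = R = 301 Ω
  L: Z = jωL = j·628.3·0.00338 = 0 + j2.124 Ω
Step 3 — Series combination: Z_total = R + L = 301 + j2.124 Ω = 301∠0.4° Ω.
Step 4 — Source phasor: V = 61.3∠60.0° V = 30.65 + j53.09 V.
Step 5 — Current: I = V / Z = 0.1031 + j0.1756 A = 0.2036∠59.6° A.
Step 6 — Complex power: S = V·I* = 12.48 + j0.08808 VA.
Step 7 — Real power: P = Re(S) = 12.48 W.
Step 8 — Reactive power: Q = Im(S) = 0.08808 VAR.
Step 9 — Apparent power: |S| = 12.48 VA.
Step 10 — Power factor: PF = P/|S| = 1 (lagging).

(a) P = 12.48 W  (b) Q = 0.08808 VAR  (c) S = 12.48 VA  (d) PF = 1 (lagging)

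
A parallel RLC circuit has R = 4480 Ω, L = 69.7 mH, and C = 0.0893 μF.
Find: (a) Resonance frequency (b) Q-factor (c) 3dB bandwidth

Step 1 — Resonance: ω₀ = 1/√(LC) = 1/√(0.0697·8.93e-08) = 1.268e+04 rad/s.
Step 2 — f₀ = ω₀/(2π) = 2017 Hz.
Step 3 — Parallel Q: Q = R/(ω₀L) = 4480/(1.268e+04·0.0697) = 5.071.
Step 4 — Bandwidth: Δω = ω₀/Q = 2500 rad/s; BW = Δω/(2π) = 397.8 Hz.

(a) f₀ = 2017 Hz  (b) Q = 5.071  (c) BW = 397.8 Hz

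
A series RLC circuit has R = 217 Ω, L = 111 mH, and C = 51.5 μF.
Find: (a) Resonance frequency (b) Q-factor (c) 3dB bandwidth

Step 1 — Resonance: ω₀ = 1/√(LC) = 1/√(0.111·5.15e-05) = 418.2 rad/s.
Step 2 — f₀ = ω₀/(2π) = 66.57 Hz.
Step 3 — Series Q: Q = ω₀L/R = 418.2·0.111/217 = 0.2139.
Step 4 — Bandwidth: Δω = ω₀/Q = 1955 rad/s; BW = Δω/(2π) = 311.1 Hz.

(a) f₀ = 66.57 Hz  (b) Q = 0.2139  (c) BW = 311.1 Hz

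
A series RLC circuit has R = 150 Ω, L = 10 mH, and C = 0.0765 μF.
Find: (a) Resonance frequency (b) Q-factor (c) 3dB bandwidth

Step 1 — Resonance: ω₀ = 1/√(LC) = 1/√(0.01·7.65e-08) = 3.616e+04 rad/s.
Step 2 — f₀ = ω₀/(2π) = 5754 Hz.
Step 3 — Series Q: Q = ω₀L/R = 3.616e+04·0.01/150 = 2.41.
Step 4 — Bandwidth: Δω = ω₀/Q = 1.5e+04 rad/s; BW = Δω/(2π) = 2387 Hz.

(a) f₀ = 5754 Hz  (b) Q = 2.41  (c) BW = 2387 Hz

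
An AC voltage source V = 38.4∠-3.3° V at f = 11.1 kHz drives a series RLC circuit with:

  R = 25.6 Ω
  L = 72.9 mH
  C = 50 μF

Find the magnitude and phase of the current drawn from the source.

Step 1 — Angular frequency: ω = 2π·f = 2π·1.11e+04 = 6.974e+04 rad/s.
Step 2 — Component impedances:
  R: Z = R = 25.6 Ω
  L: Z = jωL = j·6.974e+04·0.0729 = 0 + j5084 Ω
  C: Z = 1/(jωC) = -j/(ω·C) = 0 - j0.2868 Ω
Step 3 — Series combination: Z_total = R + L + C = 25.6 + j5084 Ω = 5084∠89.7° Ω.
Step 4 — Source phasor: V = 38.4∠-3.3° V = 38.34 - j2.21 V.
Step 5 — Ohm's law: I = V / Z_total = (38.34 - j2.21) / (25.6 + j5084) = -0.0003968 - j0.007543 A.
Step 6 — Convert to polar: |I| = 0.007553 A, ∠I = -93.0°.

I = 0.007553∠-93.0° A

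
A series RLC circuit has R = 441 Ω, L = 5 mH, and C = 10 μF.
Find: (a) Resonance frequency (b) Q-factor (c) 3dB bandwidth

Step 1 — Resonance condition Im(Z)=0 gives ω₀ = 1/√(LC).
Step 2 — ω₀ = 1/√(0.005·1e-05) = 4472 rad/s.
Step 3 — f₀ = ω₀/(2π) = 711.8 Hz.
Step 4 — Series Q: Q = ω₀L/R = 4472·0.005/441 = 0.0507.
Step 5 — 3dB bandwidth: Δω = ω₀/Q = 8.82e+04 rad/s; BW = Δω/(2π) = 1.404e+04 Hz.

(a) f₀ = 711.8 Hz  (b) Q = 0.0507  (c) BW = 1.404e+04 Hz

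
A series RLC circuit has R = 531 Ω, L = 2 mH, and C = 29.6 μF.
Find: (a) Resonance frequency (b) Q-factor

Step 1 — Resonance condition Im(Z)=0 gives ω₀ = 1/√(LC).
Step 2 — ω₀ = 1/√(0.002·2.96e-05) = 4110 rad/s.
Step 3 — f₀ = ω₀/(2π) = 654.1 Hz.
Step 4 — Series Q: Q = ω₀L/R = 4110·0.002/531 = 0.01548.

(a) f₀ = 654.1 Hz  (b) Q = 0.01548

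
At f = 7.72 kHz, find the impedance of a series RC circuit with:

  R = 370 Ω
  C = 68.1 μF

Step 1 — Angular frequency: ω = 2π·f = 2π·7720 = 4.851e+04 rad/s.
Step 2 — Component impedances:
  R: Z = R = 370 Ω
  C: Z = 1/(jωC) = -j/(ω·C) = 0 - j0.3027 Ω
Step 3 — Series combination: Z_total = R + C = 370 - j0.3027 Ω = 370∠-0.0° Ω.

Z = 370 - j0.3027 Ω = 370∠-0.0° Ω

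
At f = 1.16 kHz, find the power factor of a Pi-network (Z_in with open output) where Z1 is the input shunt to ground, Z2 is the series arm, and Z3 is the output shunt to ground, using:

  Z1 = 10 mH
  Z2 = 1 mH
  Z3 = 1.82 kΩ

Step 1 — Angular frequency: ω = 2π·f = 2π·1160 = 7288 rad/s.
Step 2 — Component impedances:
  Z1: Z = jωL = j·7288·0.01 = 0 + j72.88 Ω
  Z2: Z = jωL = j·7288·0.001 = 0 + j7.288 Ω
  Z3: Z = R = 1820 Ω
Step 3 — With open output, the series arm Z2 and the output shunt Z3 appear in series to ground: Z2 + Z3 = 1820 + j7.288 Ω.
Step 4 — Parallel with input shunt Z1: Z_in = Z1 || (Z2 + Z3) = 2.913 + j72.76 Ω = 72.81∠87.7° Ω.
Step 5 — Power factor: PF = cos(φ) = Re(Z)/|Z| = 2.913/72.81 = 0.04001.
Step 6 — Type: Im(Z) = 72.76 ⇒ lagging (phase φ = 87.7°).

PF = 0.04001 (lagging, φ = 87.7°)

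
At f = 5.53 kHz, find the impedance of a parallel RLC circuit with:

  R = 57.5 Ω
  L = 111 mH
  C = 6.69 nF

Step 1 — Angular frequency: ω = 2π·f = 2π·5530 = 3.475e+04 rad/s.
Step 2 — Component impedances:
  R: Z = R = 57.5 Ω
  L: Z = jωL = j·3.475e+04·0.111 = 0 + j3857 Ω
  C: Z = 1/(jωC) = -j/(ω·C) = 0 - j4302 Ω
Step 3 — Parallel combination: 1/Z_total = 1/R + 1/L + 1/C; Z_total = 57.5 + j0.08871 Ω = 57.5∠0.1° Ω.

Z = 57.5 + j0.08871 Ω = 57.5∠0.1° Ω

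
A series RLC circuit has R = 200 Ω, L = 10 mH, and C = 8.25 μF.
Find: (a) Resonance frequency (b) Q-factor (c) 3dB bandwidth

Step 1 — Resonance condition Im(Z)=0 gives ω₀ = 1/√(LC).
Step 2 — ω₀ = 1/√(0.01·8.25e-06) = 3482 rad/s.
Step 3 — f₀ = ω₀/(2π) = 554.1 Hz.
Step 4 — Series Q: Q = ω₀L/R = 3482·0.01/200 = 0.1741.
Step 5 — 3dB bandwidth: Δω = ω₀/Q = 2e+04 rad/s; BW = Δω/(2π) = 3183 Hz.

(a) f₀ = 554.1 Hz  (b) Q = 0.1741  (c) BW = 3183 Hz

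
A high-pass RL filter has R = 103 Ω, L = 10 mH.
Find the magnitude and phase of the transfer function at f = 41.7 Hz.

Step 1 — Angular frequency: ω = 2π·41.7 = 262 rad/s.
Step 2 — Transfer function: H(jω) = jωL/(R + jωL).
Step 3 — Numerator jωL = j·2.62; denominator R + jωL = 103 + j2.62.
Step 4 — H = 0.0006467 + j0.02542.
Step 5 — Magnitude: |H| = 0.02543 (-31.9 dB); phase: φ = 88.5°.

|H| = 0.02543 (-31.9 dB), φ = 88.5°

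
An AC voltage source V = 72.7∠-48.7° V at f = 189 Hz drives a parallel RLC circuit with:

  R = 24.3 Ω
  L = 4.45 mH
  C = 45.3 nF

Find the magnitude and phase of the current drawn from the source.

Step 1 — Angular frequency: ω = 2π·f = 2π·189 = 1188 rad/s.
Step 2 — Component impedances:
  R: Z = R = 24.3 Ω
  L: Z = jωL = j·1188·0.00445 = 0 + j5.284 Ω
  C: Z = 1/(jωC) = -j/(ω·C) = 0 - j1.859e+04 Ω
Step 3 — Parallel combination: 1/Z_total = 1/R + 1/L + 1/C; Z_total = 1.098 + j5.047 Ω = 5.165∠77.7° Ω.
Step 4 — Source phasor: V = 72.7∠-48.7° V = 47.98 - j54.62 V.
Step 5 — Ohm's law: I = V / Z_total = (47.98 - j54.62) / (1.098 + j5.047) = -8.358 - j11.32 A.
Step 6 — Convert to polar: |I| = 14.08 A, ∠I = -126.4°.

I = 14.08∠-126.4° A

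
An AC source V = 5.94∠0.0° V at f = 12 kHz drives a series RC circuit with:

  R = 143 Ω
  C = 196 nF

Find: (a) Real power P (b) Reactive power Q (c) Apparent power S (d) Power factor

Step 1 — Angular frequency: ω = 2π·f = 2π·1.2e+04 = 7.54e+04 rad/s.
Step 2 — Component impedances:
  R: Z = R = 143 Ω
  C: Z = 1/(jωC) = -j/(ω·C) = 0 - j67.67 Ω
Step 3 — Series combination: Z_total = R + C = 143 - j67.67 Ω = 158.2∠-25.3° Ω.
Step 4 — Source phasor: V = 5.94∠0.0° V = 5.94 V.
Step 5 — Current: I = V / Z = 0.03394 + j0.01606 A = 0.03755∠25.3° A.
Step 6 — Complex power: S = V·I* = 0.2016 - j0.0954 VA.
Step 7 — Real power: P = Re(S) = 0.2016 W.
Step 8 — Reactive power: Q = Im(S) = -0.0954 VAR.
Step 9 — Apparent power: |S| = 0.223 VA.
Step 10 — Power factor: PF = P/|S| = 0.9039 (leading).

(a) P = 0.2016 W  (b) Q = -0.0954 VAR  (c) S = 0.223 VA  (d) PF = 0.9039 (leading)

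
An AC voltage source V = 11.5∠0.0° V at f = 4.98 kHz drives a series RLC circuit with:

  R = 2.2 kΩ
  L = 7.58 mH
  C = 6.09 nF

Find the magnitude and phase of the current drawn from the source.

Step 1 — Angular frequency: ω = 2π·f = 2π·4980 = 3.129e+04 rad/s.
Step 2 — Component impedances:
  R: Z = R = 2200 Ω
  L: Z = jωL = j·3.129e+04·0.00758 = 0 + j237.2 Ω
  C: Z = 1/(jωC) = -j/(ω·C) = 0 - j5248 Ω
Step 3 — Series combination: Z_total = R + L + C = 2200 - j5011 Ω = 5472∠-66.3° Ω.
Step 4 — Source phasor: V = 11.5∠0.0° V = 11.5 V.
Step 5 — Ohm's law: I = V / Z_total = (11.5) / (2200 - j5011) = 0.0008449 + j0.001924 A.
Step 6 — Convert to polar: |I| = 0.002102 A, ∠I = 66.3°.

I = 0.002102∠66.3° A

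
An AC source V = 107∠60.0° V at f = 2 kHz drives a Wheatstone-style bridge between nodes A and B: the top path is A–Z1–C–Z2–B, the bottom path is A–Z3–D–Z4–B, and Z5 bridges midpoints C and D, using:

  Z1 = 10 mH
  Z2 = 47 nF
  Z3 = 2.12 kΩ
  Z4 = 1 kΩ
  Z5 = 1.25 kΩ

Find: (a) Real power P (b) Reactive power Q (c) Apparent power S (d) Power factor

Step 1 — Angular frequency: ω = 2π·f = 2π·2000 = 1.257e+04 rad/s.
Step 2 — Component impedances:
  Z1: Z = jωL = j·1.257e+04·0.01 = 0 + j125.7 Ω
  Z2: Z = 1/(jωC) = -j/(ω·C) = 0 - j1693 Ω
  Z3: Z = R = 2120 Ω
  Z4: Z = R = 1000 Ω
  Z5: Z = R = 1250 Ω
Step 3 — Bridge requires nodal analysis (the Z5 bridge couples midpoints C and D, so the two paths cannot be reduced to a simple series/parallel combination). Setting node B to ground and injecting 1 A at node A, the 3-node admittance system at A, C, D solves to V_A = Z_AB = 810.3 - j808.9 Ω = 1145∠-44.9° Ω.
Step 4 — Source phasor: V = 107∠60.0° V = 53.5 + j92.66 V.
Step 5 — Current: I = V / Z = -0.02411 + j0.09029 A = 0.09345∠104.9° A.
Step 6 — Complex power: S = V·I* = 7.077 - j7.064 VA.
Step 7 — Real power: P = Re(S) = 7.077 W.
Step 8 — Reactive power: Q = Im(S) = -7.064 VAR.
Step 9 — Apparent power: |S| = 9.999 VA.
Step 10 — Power factor: PF = P/|S| = 0.7077 (leading).

(a) P = 7.077 W  (b) Q = -7.064 VAR  (c) S = 9.999 VA  (d) PF = 0.7077 (leading)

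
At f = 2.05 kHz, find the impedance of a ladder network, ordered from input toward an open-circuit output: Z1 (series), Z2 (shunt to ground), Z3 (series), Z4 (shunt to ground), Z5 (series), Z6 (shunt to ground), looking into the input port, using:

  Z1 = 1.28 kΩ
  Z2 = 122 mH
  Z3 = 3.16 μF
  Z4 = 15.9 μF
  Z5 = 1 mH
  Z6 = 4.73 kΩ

Step 1 — Angular frequency: ω = 2π·f = 2π·2050 = 1.288e+04 rad/s.
Step 2 — Component impedances:
  Z1: Z = R = 1280 Ω
  Z2: Z = jωL = j·1.288e+04·0.122 = 0 + j1571 Ω
  Z3: Z = 1/(jωC) = -j/(ω·C) = 0 - j24.57 Ω
  Z4: Z = 1/(jωC) = -j/(ω·C) = 0 - j4.883 Ω
  Z5: Z = jωL = j·1.288e+04·0.001 = 0 + j12.88 Ω
  Z6: Z = R = 4730 Ω
Step 3 — Ladder network (open output): work backward from the far end, alternating series and parallel combinations. Z_in = 1280 - j30.01 Ω = 1280∠-1.3° Ω.

Z = 1280 - j30.01 Ω = 1280∠-1.3° Ω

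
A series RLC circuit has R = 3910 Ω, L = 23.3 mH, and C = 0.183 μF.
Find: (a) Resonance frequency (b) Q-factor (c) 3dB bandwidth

Step 1 — Resonance condition Im(Z)=0 gives ω₀ = 1/√(LC).
Step 2 — ω₀ = 1/√(0.0233·1.83e-07) = 1.531e+04 rad/s.
Step 3 — f₀ = ω₀/(2π) = 2437 Hz.
Step 4 — Series Q: Q = ω₀L/R = 1.531e+04·0.0233/3910 = 0.09126.
Step 5 — 3dB bandwidth: Δω = ω₀/Q = 1.678e+05 rad/s; BW = Δω/(2π) = 2.671e+04 Hz.

(a) f₀ = 2437 Hz  (b) Q = 0.09126  (c) BW = 2.671e+04 Hz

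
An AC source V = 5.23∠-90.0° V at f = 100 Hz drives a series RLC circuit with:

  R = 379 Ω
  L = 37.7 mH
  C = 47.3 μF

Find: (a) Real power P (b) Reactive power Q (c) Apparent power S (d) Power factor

Step 1 — Angular frequency: ω = 2π·f = 2π·100 = 628.3 rad/s.
Step 2 — Component impedances:
  R: Z = R = 379 Ω
  L: Z = jωL = j·628.3·0.0377 = 0 + j23.69 Ω
  C: Z = 1/(jωC) = -j/(ω·C) = 0 - j33.65 Ω
Step 3 — Series combination: Z_total = R + L + C = 379 - j9.96 Ω = 379.1∠-1.5° Ω.
Step 4 — Source phasor: V = 5.23∠-90.0° V = 0 - j5.23 V.
Step 5 — Current: I = V / Z = 0.0003624 - j0.01379 A = 0.01379∠-88.5° A.
Step 6 — Complex power: S = V·I* = 0.07212 - j0.001895 VA.
Step 7 — Real power: P = Re(S) = 0.07212 W.
Step 8 — Reactive power: Q = Im(S) = -0.001895 VAR.
Step 9 — Apparent power: |S| = 0.07215 VA.
Step 10 — Power factor: PF = P/|S| = 0.9997 (leading).

(a) P = 0.07212 W  (b) Q = -0.001895 VAR  (c) S = 0.07215 VA  (d) PF = 0.9997 (leading)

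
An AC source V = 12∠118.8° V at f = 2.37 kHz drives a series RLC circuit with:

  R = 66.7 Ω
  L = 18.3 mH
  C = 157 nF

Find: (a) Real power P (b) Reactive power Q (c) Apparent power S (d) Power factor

Step 1 — Angular frequency: ω = 2π·f = 2π·2370 = 1.489e+04 rad/s.
Step 2 — Component impedances:
  R: Z = R = 66.7 Ω
  L: Z = jωL = j·1.489e+04·0.0183 = 0 + j272.5 Ω
  C: Z = 1/(jωC) = -j/(ω·C) = 0 - j427.7 Ω
Step 3 — Series combination: Z_total = R + L + C = 66.7 - j155.2 Ω = 168.9∠-66.7° Ω.
Step 4 — Source phasor: V = 12∠118.8° V = -5.781 + j10.52 V.
Step 5 — Current: I = V / Z = -0.0707 - j0.006865 A = 0.07103∠-174.5° A.
Step 6 — Complex power: S = V·I* = 0.3365 - j0.7831 VA.
Step 7 — Real power: P = Re(S) = 0.3365 W.
Step 8 — Reactive power: Q = Im(S) = -0.7831 VAR.
Step 9 — Apparent power: |S| = 0.8523 VA.
Step 10 — Power factor: PF = P/|S| = 0.3948 (leading).

(a) P = 0.3365 W  (b) Q = -0.7831 VAR  (c) S = 0.8523 VA  (d) PF = 0.3948 (leading)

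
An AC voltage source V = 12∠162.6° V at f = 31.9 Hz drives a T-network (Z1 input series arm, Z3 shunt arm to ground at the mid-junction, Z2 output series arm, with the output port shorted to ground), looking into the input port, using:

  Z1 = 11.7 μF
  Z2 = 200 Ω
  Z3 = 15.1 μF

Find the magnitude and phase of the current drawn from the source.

Step 1 — Angular frequency: ω = 2π·f = 2π·31.9 = 200.4 rad/s.
Step 2 — Component impedances:
  Z1: Z = 1/(jωC) = -j/(ω·C) = 0 - j426.4 Ω
  Z2: Z = R = 200 Ω
  Z3: Z = 1/(jωC) = -j/(ω·C) = 0 - j330.4 Ω
Step 3 — With the output port shorted to ground, the output series arm Z2 runs from the junction to ground; the shunt arm Z3 also runs from the junction to ground. They appear in parallel: Z3 || Z2 = 146.4 - j88.6 Ω.
Step 4 — Series with input arm Z1: Z_in = Z1 + (Z3 || Z2) = 146.4 - j515 Ω = 535.4∠-74.1° Ω.
Step 5 — Source phasor: V = 12∠162.6° V = -11.45 + j3.588 V.
Step 6 — Ohm's law: I = V / Z_total = (-11.45 + j3.588) / (146.4 - j515) = -0.01229 - j0.01874 A.
Step 7 — Convert to polar: |I| = 0.02241 A, ∠I = -123.3°.

I = 0.02241∠-123.3° A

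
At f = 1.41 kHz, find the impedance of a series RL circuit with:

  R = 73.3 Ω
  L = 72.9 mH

Step 1 — Angular frequency: ω = 2π·f = 2π·1410 = 8859 rad/s.
Step 2 — Component impedances:
  R: Z = R = 73.3 Ω
  L: Z = jωL = j·8859·0.0729 = 0 + j645.8 Ω
Step 3 — Series combination: Z_total = R + L = 73.3 + j645.8 Ω = 650∠83.5° Ω.

Z = 73.3 + j645.8 Ω = 650∠83.5° Ω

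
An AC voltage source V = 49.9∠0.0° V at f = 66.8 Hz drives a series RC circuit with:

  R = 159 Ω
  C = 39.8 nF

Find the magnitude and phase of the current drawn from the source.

Step 1 — Angular frequency: ω = 2π·f = 2π·66.8 = 419.7 rad/s.
Step 2 — Component impedances:
  R: Z = R = 159 Ω
  C: Z = 1/(jωC) = -j/(ω·C) = 0 - j5.986e+04 Ω
Step 3 — Series combination: Z_total = R + C = 159 - j5.986e+04 Ω = 5.986e+04∠-89.8° Ω.
Step 4 — Source phasor: V = 49.9∠0.0° V = 49.9 V.
Step 5 — Ohm's law: I = V / Z_total = (49.9) / (159 - j5.986e+04) = 2.214e-06 + j0.0008336 A.
Step 6 — Convert to polar: |I| = 0.0008336 A, ∠I = 89.8°.

I = 0.0008336∠89.8° A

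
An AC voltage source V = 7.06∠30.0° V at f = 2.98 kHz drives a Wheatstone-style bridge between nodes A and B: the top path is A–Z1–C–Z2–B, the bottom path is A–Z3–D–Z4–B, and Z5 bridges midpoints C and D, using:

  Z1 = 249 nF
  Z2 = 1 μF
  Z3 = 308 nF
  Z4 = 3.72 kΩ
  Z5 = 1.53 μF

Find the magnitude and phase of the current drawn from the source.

Step 1 — Angular frequency: ω = 2π·f = 2π·2980 = 1.872e+04 rad/s.
Step 2 — Component impedances:
  Z1: Z = 1/(jωC) = -j/(ω·C) = 0 - j214.5 Ω
  Z2: Z = 1/(jωC) = -j/(ω·C) = 0 - j53.41 Ω
  Z3: Z = 1/(jωC) = -j/(ω·C) = 0 - j173.4 Ω
  Z4: Z = R = 3720 Ω
  Z5: Z = 1/(jωC) = -j/(ω·C) = 0 - j34.91 Ω
Step 3 — Bridge requires nodal analysis (the Z5 bridge couples midpoints C and D, so the two paths cannot be reduced to a simple series/parallel combination). Setting node B to ground and injecting 1 A at node A, the 3-node admittance system at A, C, D solves to V_A = Z_AB = 1.359 - j159.1 Ω = 159.1∠-89.5° Ω.
Step 4 — Source phasor: V = 7.06∠30.0° V = 6.114 + j3.53 V.
Step 5 — Ohm's law: I = V / Z_total = (6.114 + j3.53) / (1.359 - j159.1) = -0.02186 + j0.03863 A.
Step 6 — Convert to polar: |I| = 0.04439 A, ∠I = 119.5°.

I = 0.04439∠119.5° A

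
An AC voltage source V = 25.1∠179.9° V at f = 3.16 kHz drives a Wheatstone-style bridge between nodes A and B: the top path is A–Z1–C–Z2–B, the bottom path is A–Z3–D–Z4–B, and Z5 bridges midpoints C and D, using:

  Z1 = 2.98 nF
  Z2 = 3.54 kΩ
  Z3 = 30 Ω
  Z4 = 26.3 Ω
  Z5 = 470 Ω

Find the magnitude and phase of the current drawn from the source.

Step 1 — Angular frequency: ω = 2π·f = 2π·3160 = 1.985e+04 rad/s.
Step 2 — Component impedances:
  Z1: Z = 1/(jωC) = -j/(ω·C) = 0 - j1.69e+04 Ω
  Z2: Z = R = 3540 Ω
  Z3: Z = R = 30 Ω
  Z4: Z = R = 26.3 Ω
  Z5: Z = R = 470 Ω
Step 3 — Bridge requires nodal analysis (the Z5 bridge couples midpoints C and D, so the two paths cannot be reduced to a simple series/parallel combination). Setting node B to ground and injecting 1 A at node A, the 3-node admittance system at A, C, D solves to V_A = Z_AB = 56.13 - j0.06463 Ω = 56.13∠-0.1° Ω.
Step 4 — Source phasor: V = 25.1∠179.9° V = -25.1 + j0.04381 V.
Step 5 — Ohm's law: I = V / Z_total = (-25.1 + j0.04381) / (56.13 - j0.06463) = -0.4472 + j0.0002655 A.
Step 6 — Convert to polar: |I| = 0.4472 A, ∠I = 180.0°.

I = 0.4472∠180.0° A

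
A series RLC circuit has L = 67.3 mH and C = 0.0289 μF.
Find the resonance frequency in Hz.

Step 1 — Resonance condition Im(Z)=0 gives ω₀ = 1/√(LC).
Step 2 — ω₀ = 1/√(0.0673·2.89e-08) = 2.267e+04 rad/s.
Step 3 — f₀ = ω₀/(2π) = 3609 Hz.

f₀ = 3609 Hz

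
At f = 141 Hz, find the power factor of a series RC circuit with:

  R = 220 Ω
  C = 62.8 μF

Step 1 — Angular frequency: ω = 2π·f = 2π·141 = 885.9 rad/s.
Step 2 — Component impedances:
  R: Z = R = 220 Ω
  C: Z = 1/(jωC) = -j/(ω·C) = 0 - j17.97 Ω
Step 3 — Series combination: Z_total = R + C = 220 - j17.97 Ω = 220.7∠-4.7° Ω.
Step 4 — Power factor: PF = cos(φ) = Re(Z)/|Z| = 220/220.73 = 0.9967.
Step 5 — Type: Im(Z) = -17.97 ⇒ leading (phase φ = -4.7°).

PF = 0.9967 (leading, φ = -4.7°)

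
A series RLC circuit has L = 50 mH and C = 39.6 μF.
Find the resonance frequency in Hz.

Step 1 — Resonance condition Im(Z)=0 gives ω₀ = 1/√(LC).
Step 2 — ω₀ = 1/√(0.05·3.96e-05) = 710.7 rad/s.
Step 3 — f₀ = ω₀/(2π) = 113.1 Hz.

f₀ = 113.1 Hz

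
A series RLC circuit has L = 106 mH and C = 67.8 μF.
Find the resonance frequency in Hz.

Step 1 — Resonance condition Im(Z)=0 gives ω₀ = 1/√(LC).
Step 2 — ω₀ = 1/√(0.106·6.78e-05) = 373 rad/s.
Step 3 — f₀ = ω₀/(2π) = 59.37 Hz.

f₀ = 59.37 Hz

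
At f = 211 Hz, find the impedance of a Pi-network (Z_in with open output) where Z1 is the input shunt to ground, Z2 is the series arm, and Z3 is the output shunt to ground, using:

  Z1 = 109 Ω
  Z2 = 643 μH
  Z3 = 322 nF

Step 1 — Angular frequency: ω = 2π·f = 2π·211 = 1326 rad/s.
Step 2 — Component impedances:
  Z1: Z = R = 109 Ω
  Z2: Z = jωL = j·1326·0.000643 = 0 + j0.8525 Ω
  Z3: Z = 1/(jωC) = -j/(ω·C) = 0 - j2343 Ω
Step 3 — With open output, the series arm Z2 and the output shunt Z3 appear in series to ground: Z2 + Z3 = 0 - j2342 Ω.
Step 4 — Parallel with input shunt Z1: Z_in = Z1 || (Z2 + Z3) = 108.8 - j5.063 Ω = 108.9∠-2.7° Ω.

Z = 108.8 - j5.063 Ω = 108.9∠-2.7° Ω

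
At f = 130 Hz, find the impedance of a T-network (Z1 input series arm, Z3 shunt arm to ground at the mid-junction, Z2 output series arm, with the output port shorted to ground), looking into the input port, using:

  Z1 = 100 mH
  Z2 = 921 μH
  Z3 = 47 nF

Step 1 — Angular frequency: ω = 2π·f = 2π·130 = 816.8 rad/s.
Step 2 — Component impedances:
  Z1: Z = jωL = j·816.8·0.1 = 0 + j81.68 Ω
  Z2: Z = jωL = j·816.8·0.000921 = 0 + j0.7523 Ω
  Z3: Z = 1/(jωC) = -j/(ω·C) = 0 - j2.605e+04 Ω
Step 3 — With the output port shorted to ground, the output series arm Z2 runs from the junction to ground; the shunt arm Z3 also runs from the junction to ground. They appear in parallel: Z3 || Z2 = 0 + j0.7523 Ω.
Step 4 — Series with input arm Z1: Z_in = Z1 + (Z3 || Z2) = 0 + j82.43 Ω = 82.43∠90.0° Ω.

Z = 0 + j82.43 Ω = 82.43∠90.0° Ω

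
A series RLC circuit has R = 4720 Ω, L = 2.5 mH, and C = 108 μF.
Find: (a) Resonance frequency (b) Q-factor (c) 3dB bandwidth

Step 1 — Resonance: ω₀ = 1/√(LC) = 1/√(0.0025·0.000108) = 1925 rad/s.
Step 2 — f₀ = ω₀/(2π) = 306.3 Hz.
Step 3 — Series Q: Q = ω₀L/R = 1925·0.0025/4720 = 0.001019.
Step 4 — Bandwidth: Δω = ω₀/Q = 1.888e+06 rad/s; BW = Δω/(2π) = 3.005e+05 Hz.

(a) f₀ = 306.3 Hz  (b) Q = 0.001019  (c) BW = 3.005e+05 Hz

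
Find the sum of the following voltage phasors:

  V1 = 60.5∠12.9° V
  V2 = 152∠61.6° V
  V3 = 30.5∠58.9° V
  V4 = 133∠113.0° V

Step 1 — Convert each phasor to rectangular form:
  V1 = 60.5·(cos(12.9°) + j·sin(12.9°)) = 58.97 + j13.51 V
  V2 = 152·(cos(61.6°) + j·sin(61.6°)) = 72.29 + j133.7 V
  V3 = 30.5·(cos(58.9°) + j·sin(58.9°)) = 15.75 + j26.12 V
  V4 = 133·(cos(113.0°) + j·sin(113.0°)) = -51.97 + j122.4 V
Step 2 — Sum components: V_total = 95.05 + j295.8 V.
Step 3 — Convert to polar: |V_total| = 310.7 V, ∠V_total = 72.2°.

V_total = 310.7∠72.2° V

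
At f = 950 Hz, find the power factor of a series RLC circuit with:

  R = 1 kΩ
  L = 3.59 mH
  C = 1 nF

Step 1 — Angular frequency: ω = 2π·f = 2π·950 = 5969 rad/s.
Step 2 — Component impedances:
  R: Z = R = 1000 Ω
  L: Z = jωL = j·5969·0.00359 = 0 + j21.43 Ω
  C: Z = 1/(jωC) = -j/(ω·C) = 0 - j1.675e+05 Ω
Step 3 — Series combination: Z_total = R + L + C = 1000 - j1.675e+05 Ω = 1.675e+05∠-89.7° Ω.
Step 4 — Power factor: PF = cos(φ) = Re(Z)/|Z| = 1000/1.675e+05 = 0.00597.
Step 5 — Type: Im(Z) = -1.675e+05 ⇒ leading (phase φ = -89.7°).

PF = 0.00597 (leading, φ = -89.7°)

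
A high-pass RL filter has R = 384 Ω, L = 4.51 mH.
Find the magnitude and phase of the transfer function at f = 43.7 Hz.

Step 1 — Angular frequency: ω = 2π·43.7 = 274.6 rad/s.
Step 2 — Transfer function: H(jω) = jωL/(R + jωL).
Step 3 — Numerator jωL = j·1.238; denominator R + jωL = 384 + j1.238.
Step 4 — H = 1.04e-05 + j0.003225.
Step 5 — Magnitude: |H| = 0.003225 (-49.8 dB); phase: φ = 89.8°.

|H| = 0.003225 (-49.8 dB), φ = 89.8°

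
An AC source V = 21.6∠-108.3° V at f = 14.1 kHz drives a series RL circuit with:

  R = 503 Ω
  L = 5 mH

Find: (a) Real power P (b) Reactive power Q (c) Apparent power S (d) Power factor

Step 1 — Angular frequency: ω = 2π·f = 2π·1.41e+04 = 8.859e+04 rad/s.
Step 2 — Component impedances:
  R: Z = R = 503 Ω
  L: Z = jωL = j·8.859e+04·0.005 = 0 + j443 Ω
Step 3 — Series combination: Z_total = R + L = 503 + j443 Ω = 670.2∠41.4° Ω.
Step 4 — Source phasor: V = 21.6∠-108.3° V = -6.782 - j20.51 V.
Step 5 — Current: I = V / Z = -0.02782 - j0.01627 A = 0.03223∠-149.7° A.
Step 6 — Complex power: S = V·I* = 0.5224 + j0.4601 VA.
Step 7 — Real power: P = Re(S) = 0.5224 W.
Step 8 — Reactive power: Q = Im(S) = 0.4601 VAR.
Step 9 — Apparent power: |S| = 0.6961 VA.
Step 10 — Power factor: PF = P/|S| = 0.7505 (lagging).

(a) P = 0.5224 W  (b) Q = 0.4601 VAR  (c) S = 0.6961 VA  (d) PF = 0.7505 (lagging)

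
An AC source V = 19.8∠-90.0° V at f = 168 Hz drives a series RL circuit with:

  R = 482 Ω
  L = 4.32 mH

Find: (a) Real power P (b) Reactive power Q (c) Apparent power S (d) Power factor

Step 1 — Angular frequency: ω = 2π·f = 2π·168 = 1056 rad/s.
Step 2 — Component impedances:
  R: Z = R = 482 Ω
  L: Z = jωL = j·1056·0.00432 = 0 + j4.56 Ω
Step 3 — Series combination: Z_total = R + L = 482 + j4.56 Ω = 482∠0.5° Ω.
Step 4 — Source phasor: V = 19.8∠-90.0° V = 0 - j19.8 V.
Step 5 — Current: I = V / Z = -0.0003886 - j0.04108 A = 0.04108∠-90.5° A.
Step 6 — Complex power: S = V·I* = 0.8133 + j0.007694 VA.
Step 7 — Real power: P = Re(S) = 0.8133 W.
Step 8 — Reactive power: Q = Im(S) = 0.007694 VAR.
Step 9 — Apparent power: |S| = 0.8133 VA.
Step 10 — Power factor: PF = P/|S| = 1 (lagging).

(a) P = 0.8133 W  (b) Q = 0.007694 VAR  (c) S = 0.8133 VA  (d) PF = 1 (lagging)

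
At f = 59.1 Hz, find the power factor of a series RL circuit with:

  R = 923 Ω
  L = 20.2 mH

Step 1 — Angular frequency: ω = 2π·f = 2π·59.1 = 371.3 rad/s.
Step 2 — Component impedances:
  R: Z = R = 923 Ω
  L: Z = jωL = j·371.3·0.0202 = 0 + j7.501 Ω
Step 3 — Series combination: Z_total = R + L = 923 + j7.501 Ω = 923∠0.5° Ω.
Step 4 — Power factor: PF = cos(φ) = Re(Z)/|Z| = 923/923 = 1.
Step 5 — Type: Im(Z) = 7.501 ⇒ lagging (phase φ = 0.5°).

PF = 1 (lagging, φ = 0.5°)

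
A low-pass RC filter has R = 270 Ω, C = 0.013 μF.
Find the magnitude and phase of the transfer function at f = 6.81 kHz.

Step 1 — Angular frequency: ω = 2π·6810 = 4.279e+04 rad/s.
Step 2 — Transfer function: H(jω) = 1/(1 + jωRC).
Step 3 — Denominator: 1 + jωRC = 1 + j·4.279e+04·270·1.3e-08 = 1 + j0.1502.
Step 4 — H = 0.9779 - j0.1469.
Step 5 — Magnitude: |H| = 0.9889 (-0.1 dB); phase: φ = -8.5°.

|H| = 0.9889 (-0.1 dB), φ = -8.5°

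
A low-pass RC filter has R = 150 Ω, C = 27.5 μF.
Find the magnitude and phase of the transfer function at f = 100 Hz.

Step 1 — Angular frequency: ω = 2π·100 = 628.3 rad/s.
Step 2 — Transfer function: H(jω) = 1/(1 + jωRC).
Step 3 — Denominator: 1 + jωRC = 1 + j·628.3·150·2.75e-05 = 1 + j2.592.
Step 4 — H = 0.1296 - j0.3358.
Step 5 — Magnitude: |H| = 0.36 (-8.9 dB); phase: φ = -68.9°.

|H| = 0.36 (-8.9 dB), φ = -68.9°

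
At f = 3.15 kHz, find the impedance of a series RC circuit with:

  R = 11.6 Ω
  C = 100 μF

Step 1 — Angular frequency: ω = 2π·f = 2π·3150 = 1.979e+04 rad/s.
Step 2 — Component impedances:
  R: Z = R = 11.6 Ω
  C: Z = 1/(jωC) = -j/(ω·C) = 0 - j0.5053 Ω
Step 3 — Series combination: Z_total = R + C = 11.6 - j0.5053 Ω = 11.61∠-2.5° Ω.

Z = 11.6 - j0.5053 Ω = 11.61∠-2.5° Ω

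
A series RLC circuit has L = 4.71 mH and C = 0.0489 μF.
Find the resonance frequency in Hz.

Step 1 — Resonance condition Im(Z)=0 gives ω₀ = 1/√(LC).
Step 2 — ω₀ = 1/√(0.00471·4.89e-08) = 6.589e+04 rad/s.
Step 3 — f₀ = ω₀/(2π) = 1.049e+04 Hz.

f₀ = 1.049e+04 Hz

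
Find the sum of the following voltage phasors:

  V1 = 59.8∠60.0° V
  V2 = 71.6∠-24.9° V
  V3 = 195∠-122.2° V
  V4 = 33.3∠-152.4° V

Step 1 — Convert each phasor to rectangular form:
  V1 = 59.8·(cos(60.0°) + j·sin(60.0°)) = 29.9 + j51.79 V
  V2 = 71.6·(cos(-24.9°) + j·sin(-24.9°)) = 64.94 - j30.15 V
  V3 = 195·(cos(-122.2°) + j·sin(-122.2°)) = -103.9 - j165 V
  V4 = 33.3·(cos(-152.4°) + j·sin(-152.4°)) = -29.51 - j15.43 V
Step 2 — Sum components: V_total = -38.58 - j158.8 V.
Step 3 — Convert to polar: |V_total| = 163.4 V, ∠V_total = -103.7°.

V_total = 163.4∠-103.7° V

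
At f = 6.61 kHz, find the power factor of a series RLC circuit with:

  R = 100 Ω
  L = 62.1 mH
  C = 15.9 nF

Step 1 — Angular frequency: ω = 2π·f = 2π·6610 = 4.153e+04 rad/s.
Step 2 — Component impedances:
  R: Z = R = 100 Ω
  L: Z = jωL = j·4.153e+04·0.0621 = 0 + j2579 Ω
  C: Z = 1/(jωC) = -j/(ω·C) = 0 - j1514 Ω
Step 3 — Series combination: Z_total = R + L + C = 100 + j1065 Ω = 1069∠84.6° Ω.
Step 4 — Power factor: PF = cos(φ) = Re(Z)/|Z| = 100/1069.5 = 0.0935.
Step 5 — Type: Im(Z) = 1065 ⇒ lagging (phase φ = 84.6°).

PF = 0.0935 (lagging, φ = 84.6°)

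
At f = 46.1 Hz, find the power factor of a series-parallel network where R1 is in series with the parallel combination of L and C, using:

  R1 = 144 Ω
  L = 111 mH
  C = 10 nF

Step 1 — Angular frequency: ω = 2π·f = 2π·46.1 = 289.7 rad/s.
Step 2 — Component impedances:
  R1: Z = R = 144 Ω
  L: Z = jωL = j·289.7·0.111 = 0 + j32.15 Ω
  C: Z = 1/(jωC) = -j/(ω·C) = 0 - j3.452e+05 Ω
Step 3 — Parallel branch: L || C = 1/(1/L + 1/C) = 0 + j32.15 Ω.
Step 4 — Series with R1: Z_total = R1 + (L || C) = 144 + j32.15 Ω = 147.5∠12.6° Ω.
Step 5 — Power factor: PF = cos(φ) = Re(Z)/|Z| = 144/147.546 = 0.976.
Step 6 — Type: Im(Z) = 32.15 ⇒ lagging (phase φ = 12.6°).

PF = 0.976 (lagging, φ = 12.6°)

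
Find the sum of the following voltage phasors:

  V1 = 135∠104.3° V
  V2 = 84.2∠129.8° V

Step 1 — Convert each phasor to rectangular form:
  V1 = 135·(cos(104.3°) + j·sin(104.3°)) = -33.34 + j130.8 V
  V2 = 84.2·(cos(129.8°) + j·sin(129.8°)) = -53.9 + j64.69 V
Step 2 — Sum components: V_total = -87.24 + j195.5 V.
Step 3 — Convert to polar: |V_total| = 214.1 V, ∠V_total = 114.0°.

V_total = 214.1∠114.0° V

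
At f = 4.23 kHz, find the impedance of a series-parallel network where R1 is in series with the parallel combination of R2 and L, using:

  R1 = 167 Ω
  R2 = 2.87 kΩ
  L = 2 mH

Step 1 — Angular frequency: ω = 2π·f = 2π·4230 = 2.658e+04 rad/s.
Step 2 — Component impedances:
  R1: Z = R = 167 Ω
  R2: Z = R = 2870 Ω
  L: Z = jωL = j·2.658e+04·0.002 = 0 + j53.16 Ω
Step 3 — Parallel branch: R2 || L = 1/(1/R2 + 1/L) = 0.9842 + j53.14 Ω.
Step 4 — Series with R1: Z_total = R1 + (R2 || L) = 168 + j53.14 Ω = 176.2∠17.6° Ω.

Z = 168 + j53.14 Ω = 176.2∠17.6° Ω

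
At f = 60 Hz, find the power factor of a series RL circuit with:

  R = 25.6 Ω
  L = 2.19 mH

Step 1 — Angular frequency: ω = 2π·f = 2π·60 = 377 rad/s.
Step 2 — Component impedances:
  R: Z = R = 25.6 Ω
  L: Z = jωL = j·377·0.00219 = 0 + j0.8256 Ω
Step 3 — Series combination: Z_total = R + L = 25.6 + j0.8256 Ω = 25.61∠1.8° Ω.
Step 4 — Power factor: PF = cos(φ) = Re(Z)/|Z| = 25.6/25.613 = 0.9995.
Step 5 — Type: Im(Z) = 0.8256 ⇒ lagging (phase φ = 1.8°).

PF = 0.9995 (lagging, φ = 1.8°)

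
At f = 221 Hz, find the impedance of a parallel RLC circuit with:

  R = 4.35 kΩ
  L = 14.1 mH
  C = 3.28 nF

Step 1 — Angular frequency: ω = 2π·f = 2π·221 = 1389 rad/s.
Step 2 — Component impedances:
  R: Z = R = 4350 Ω
  L: Z = jωL = j·1389·0.0141 = 0 + j19.58 Ω
  C: Z = 1/(jωC) = -j/(ω·C) = 0 - j2.196e+05 Ω
Step 3 — Parallel combination: 1/Z_total = 1/R + 1/L + 1/C; Z_total = 0.08814 + j19.58 Ω = 19.58∠89.7° Ω.

Z = 0.08814 + j19.58 Ω = 19.58∠89.7° Ω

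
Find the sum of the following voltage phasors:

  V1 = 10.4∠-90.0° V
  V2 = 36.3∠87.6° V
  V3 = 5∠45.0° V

Step 1 — Convert each phasor to rectangular form:
  V1 = 10.4·(cos(-90.0°) + j·sin(-90.0°)) = 0 - j10.4 V
  V2 = 36.3·(cos(87.6°) + j·sin(87.6°)) = 1.52 + j36.27 V
  V3 = 5·(cos(45.0°) + j·sin(45.0°)) = 3.536 + j3.536 V
Step 2 — Sum components: V_total = 5.056 + j29.4 V.
Step 3 — Convert to polar: |V_total| = 29.84 V, ∠V_total = 80.2°.

V_total = 29.84∠80.2° V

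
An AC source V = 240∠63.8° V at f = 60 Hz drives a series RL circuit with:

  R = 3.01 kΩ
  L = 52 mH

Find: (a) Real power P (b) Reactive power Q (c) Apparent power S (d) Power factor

Step 1 — Angular frequency: ω = 2π·f = 2π·60 = 377 rad/s.
Step 2 — Component impedances:
  R: Z = R = 3010 Ω
  L: Z = jωL = j·377·0.052 = 0 + j19.6 Ω
Step 3 — Series combination: Z_total = R + L = 3010 + j19.6 Ω = 3010∠0.4° Ω.
Step 4 — Source phasor: V = 240∠63.8° V = 106 + j215.3 V.
Step 5 — Current: I = V / Z = 0.03567 + j0.07131 A = 0.07973∠63.4° A.
Step 6 — Complex power: S = V·I* = 19.14 + j0.1246 VA.
Step 7 — Real power: P = Re(S) = 19.14 W.
Step 8 — Reactive power: Q = Im(S) = 0.1246 VAR.
Step 9 — Apparent power: |S| = 19.14 VA.
Step 10 — Power factor: PF = P/|S| = 1 (lagging).

(a) P = 19.14 W  (b) Q = 0.1246 VAR  (c) S = 19.14 VA  (d) PF = 1 (lagging)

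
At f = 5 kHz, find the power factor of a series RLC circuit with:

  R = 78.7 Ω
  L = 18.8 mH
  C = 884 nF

Step 1 — Angular frequency: ω = 2π·f = 2π·5000 = 3.142e+04 rad/s.
Step 2 — Component impedances:
  R: Z = R = 78.7 Ω
  L: Z = jωL = j·3.142e+04·0.0188 = 0 + j590.6 Ω
  C: Z = 1/(jωC) = -j/(ω·C) = 0 - j36.01 Ω
Step 3 — Series combination: Z_total = R + L + C = 78.7 + j554.6 Ω = 560.2∠81.9° Ω.
Step 4 — Power factor: PF = cos(φ) = Re(Z)/|Z| = 78.7/560.2 = 0.1405.
Step 5 — Type: Im(Z) = 554.6 ⇒ lagging (phase φ = 81.9°).

PF = 0.1405 (lagging, φ = 81.9°)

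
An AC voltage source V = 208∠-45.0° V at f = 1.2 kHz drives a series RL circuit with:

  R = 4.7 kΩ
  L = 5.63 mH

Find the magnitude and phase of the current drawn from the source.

Step 1 — Angular frequency: ω = 2π·f = 2π·1200 = 7540 rad/s.
Step 2 — Component impedances:
  R: Z = R = 4700 Ω
  L: Z = jωL = j·7540·0.00563 = 0 + j42.45 Ω
Step 3 — Series combination: Z_total = R + L = 4700 + j42.45 Ω = 4700∠0.5° Ω.
Step 4 — Source phasor: V = 208∠-45.0° V = 147.1 - j147.1 V.
Step 5 — Ohm's law: I = V / Z_total = (147.1 - j147.1) / (4700 + j42.45) = 0.03101 - j0.03157 A.
Step 6 — Convert to polar: |I| = 0.04425 A, ∠I = -45.5°.

I = 0.04425∠-45.5° A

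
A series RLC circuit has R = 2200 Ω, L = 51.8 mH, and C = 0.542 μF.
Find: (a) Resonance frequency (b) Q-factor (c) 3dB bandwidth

Step 1 — Resonance: ω₀ = 1/√(LC) = 1/√(0.0518·5.42e-07) = 5968 rad/s.
Step 2 — f₀ = ω₀/(2π) = 949.9 Hz.
Step 3 — Series Q: Q = ω₀L/R = 5968·0.0518/2200 = 0.1405.
Step 4 — Bandwidth: Δω = ω₀/Q = 4.247e+04 rad/s; BW = Δω/(2π) = 6759 Hz.

(a) f₀ = 949.9 Hz  (b) Q = 0.1405  (c) BW = 6759 Hz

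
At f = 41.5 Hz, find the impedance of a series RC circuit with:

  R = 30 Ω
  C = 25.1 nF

Step 1 — Angular frequency: ω = 2π·f = 2π·41.5 = 260.8 rad/s.
Step 2 — Component impedances:
  R: Z = R = 30 Ω
  C: Z = 1/(jωC) = -j/(ω·C) = 0 - j1.528e+05 Ω
Step 3 — Series combination: Z_total = R + C = 30 - j1.528e+05 Ω = 1.528e+05∠-90.0° Ω.

Z = 30 - j1.528e+05 Ω = 1.528e+05∠-90.0° Ω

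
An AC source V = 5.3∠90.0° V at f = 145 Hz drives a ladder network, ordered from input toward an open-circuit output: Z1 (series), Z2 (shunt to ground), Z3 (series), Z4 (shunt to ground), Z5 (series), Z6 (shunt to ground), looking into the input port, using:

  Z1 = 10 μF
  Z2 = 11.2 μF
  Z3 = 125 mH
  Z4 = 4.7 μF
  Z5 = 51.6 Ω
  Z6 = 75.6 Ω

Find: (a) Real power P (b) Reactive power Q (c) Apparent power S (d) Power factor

Step 1 — Angular frequency: ω = 2π·f = 2π·145 = 911.1 rad/s.
Step 2 — Component impedances:
  Z1: Z = 1/(jωC) = -j/(ω·C) = 0 - j109.8 Ω
  Z2: Z = 1/(jωC) = -j/(ω·C) = 0 - j98 Ω
  Z3: Z = jωL = j·911.1·0.125 = 0 + j113.9 Ω
  Z4: Z = 1/(jωC) = -j/(ω·C) = 0 - j233.5 Ω
  Z5: Z = R = 51.6 Ω
  Z6: Z = R = 75.6 Ω
Step 3 — Ladder network (open output): work backward from the far end, alternating series and parallel combinations. Z_in = 85.39 - j175.1 Ω = 194.8∠-64.0° Ω.
Step 4 — Source phasor: V = 5.3∠90.0° V = 0 + j5.3 V.
Step 5 — Current: I = V / Z = -0.02445 + j0.01193 A = 0.02721∠154.0° A.
Step 6 — Complex power: S = V·I* = 0.06322 - j0.1296 VA.
Step 7 — Real power: P = Re(S) = 0.06322 W.
Step 8 — Reactive power: Q = Im(S) = -0.1296 VAR.
Step 9 — Apparent power: |S| = 0.1442 VA.
Step 10 — Power factor: PF = P/|S| = 0.4384 (leading).

(a) P = 0.06322 W  (b) Q = -0.1296 VAR  (c) S = 0.1442 VA  (d) PF = 0.4384 (leading)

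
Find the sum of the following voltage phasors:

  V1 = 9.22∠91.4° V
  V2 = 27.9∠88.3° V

Step 1 — Convert each phasor to rectangular form:
  V1 = 9.22·(cos(91.4°) + j·sin(91.4°)) = -0.2253 + j9.217 V
  V2 = 27.9·(cos(88.3°) + j·sin(88.3°)) = 0.8277 + j27.89 V
Step 2 — Sum components: V_total = 0.6024 + j37.1 V.
Step 3 — Convert to polar: |V_total| = 37.11 V, ∠V_total = 89.1°.

V_total = 37.11∠89.1° V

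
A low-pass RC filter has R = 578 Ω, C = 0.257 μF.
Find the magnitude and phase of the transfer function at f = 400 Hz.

Step 1 — Angular frequency: ω = 2π·400 = 2513 rad/s.
Step 2 — Transfer function: H(jω) = 1/(1 + jωRC).
Step 3 — Denominator: 1 + jωRC = 1 + j·2513·578·2.57e-07 = 1 + j0.3733.
Step 4 — H = 0.8777 - j0.3277.
Step 5 — Magnitude: |H| = 0.9368 (-0.6 dB); phase: φ = -20.5°.

|H| = 0.9368 (-0.6 dB), φ = -20.5°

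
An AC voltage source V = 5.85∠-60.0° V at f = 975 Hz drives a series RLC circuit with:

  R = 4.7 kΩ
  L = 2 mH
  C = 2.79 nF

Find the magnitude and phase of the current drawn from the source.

Step 1 — Angular frequency: ω = 2π·f = 2π·975 = 6126 rad/s.
Step 2 — Component impedances:
  R: Z = R = 4700 Ω
  L: Z = jωL = j·6126·0.002 = 0 + j12.25 Ω
  C: Z = 1/(jωC) = -j/(ω·C) = 0 - j5.851e+04 Ω
Step 3 — Series combination: Z_total = R + L + C = 4700 - j5.85e+04 Ω = 5.868e+04∠-85.4° Ω.
Step 4 — Source phasor: V = 5.85∠-60.0° V = 2.925 - j5.066 V.
Step 5 — Ohm's law: I = V / Z_total = (2.925 - j5.066) / (4700 - j5.85e+04) = 9.005e-05 + j4.277e-05 A.
Step 6 — Convert to polar: |I| = 9.969e-05 A, ∠I = 25.4°.

I = 9.969e-05∠25.4° A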